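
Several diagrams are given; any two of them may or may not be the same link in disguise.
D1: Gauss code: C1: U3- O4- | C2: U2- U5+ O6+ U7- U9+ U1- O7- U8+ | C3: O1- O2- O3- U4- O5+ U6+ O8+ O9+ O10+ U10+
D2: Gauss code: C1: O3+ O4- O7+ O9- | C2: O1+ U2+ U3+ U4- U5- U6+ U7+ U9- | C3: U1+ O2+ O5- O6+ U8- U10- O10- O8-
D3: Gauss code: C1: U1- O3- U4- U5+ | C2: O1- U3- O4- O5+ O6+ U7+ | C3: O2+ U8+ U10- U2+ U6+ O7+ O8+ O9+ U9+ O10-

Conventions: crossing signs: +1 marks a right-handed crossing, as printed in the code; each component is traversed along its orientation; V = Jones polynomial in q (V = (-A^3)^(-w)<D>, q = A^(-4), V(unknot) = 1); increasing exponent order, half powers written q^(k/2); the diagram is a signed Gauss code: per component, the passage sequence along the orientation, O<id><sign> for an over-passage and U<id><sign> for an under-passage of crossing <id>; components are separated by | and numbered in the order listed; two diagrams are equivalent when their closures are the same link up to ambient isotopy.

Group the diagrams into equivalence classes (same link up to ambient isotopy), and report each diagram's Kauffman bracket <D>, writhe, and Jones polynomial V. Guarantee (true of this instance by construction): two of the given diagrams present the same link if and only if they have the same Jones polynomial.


classes: {D1, D3} | {D2}
V(D1) = q^-2 + 2 + q^2  [10 crossings, <D> = A^-8 + 2 + A^8, w = 0]
D2 (bracket A^-12 + A^-8 + A^-4 + 1; 10 crossings at w = 0): V = 1 + q + q^2 + q^3
V(D3) = q^-2 + 2 + q^2  (w +2, c 10, <D> = A^-2 + 2A^6 + A^14)
insight: V(q) takes 2 values over 3 diagrams, fixing the grouping


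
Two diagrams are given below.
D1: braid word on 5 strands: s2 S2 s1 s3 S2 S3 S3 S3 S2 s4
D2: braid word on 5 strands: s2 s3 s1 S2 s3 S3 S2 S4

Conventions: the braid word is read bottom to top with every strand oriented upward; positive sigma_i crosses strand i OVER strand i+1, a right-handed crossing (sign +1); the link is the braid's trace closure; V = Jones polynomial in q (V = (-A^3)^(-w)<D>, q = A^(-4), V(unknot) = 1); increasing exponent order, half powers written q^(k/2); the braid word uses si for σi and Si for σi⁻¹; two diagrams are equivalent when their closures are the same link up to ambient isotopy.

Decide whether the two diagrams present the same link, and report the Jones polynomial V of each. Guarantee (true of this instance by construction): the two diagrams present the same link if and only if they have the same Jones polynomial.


equivalent: no
V(D1) = -q^-6 + q^-5 - q^-4 + 2q^-3 - q^-2 + q^-1  (w -2, c 10, <D> = A^-2 - A^2 + 2A^6 - A^10 + A^14 - A^18)
V(D2) = 1  (w 0, c 8, <D> = 1)
why: 2 classes among 2 diagrams; unequal V(q) rules out equality


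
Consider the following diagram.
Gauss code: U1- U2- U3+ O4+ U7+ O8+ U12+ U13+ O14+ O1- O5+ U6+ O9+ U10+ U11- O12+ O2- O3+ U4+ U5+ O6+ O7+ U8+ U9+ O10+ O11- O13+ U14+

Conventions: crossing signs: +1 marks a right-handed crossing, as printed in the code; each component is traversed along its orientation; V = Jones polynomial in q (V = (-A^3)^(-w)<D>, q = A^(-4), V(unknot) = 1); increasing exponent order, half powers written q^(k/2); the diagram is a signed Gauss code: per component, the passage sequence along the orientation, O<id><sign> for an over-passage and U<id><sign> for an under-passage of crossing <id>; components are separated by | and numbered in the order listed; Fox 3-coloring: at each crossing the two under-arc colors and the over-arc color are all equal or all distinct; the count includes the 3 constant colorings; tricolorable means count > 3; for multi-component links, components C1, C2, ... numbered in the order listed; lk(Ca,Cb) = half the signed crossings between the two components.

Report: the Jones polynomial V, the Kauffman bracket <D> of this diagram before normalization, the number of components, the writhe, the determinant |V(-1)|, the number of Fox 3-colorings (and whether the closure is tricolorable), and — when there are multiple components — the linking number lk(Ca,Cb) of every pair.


V = q^3 + q^5 - q^8
<D> = -A^-8 + A^4 + A^12 (w = +8)
1 component over 14 crossings, w = +8
9 Fox colorings among 3^14, |V(-1)| = 3: tricolorable
why: the span of V is 5, forcing >= 5 crossings in any diagram


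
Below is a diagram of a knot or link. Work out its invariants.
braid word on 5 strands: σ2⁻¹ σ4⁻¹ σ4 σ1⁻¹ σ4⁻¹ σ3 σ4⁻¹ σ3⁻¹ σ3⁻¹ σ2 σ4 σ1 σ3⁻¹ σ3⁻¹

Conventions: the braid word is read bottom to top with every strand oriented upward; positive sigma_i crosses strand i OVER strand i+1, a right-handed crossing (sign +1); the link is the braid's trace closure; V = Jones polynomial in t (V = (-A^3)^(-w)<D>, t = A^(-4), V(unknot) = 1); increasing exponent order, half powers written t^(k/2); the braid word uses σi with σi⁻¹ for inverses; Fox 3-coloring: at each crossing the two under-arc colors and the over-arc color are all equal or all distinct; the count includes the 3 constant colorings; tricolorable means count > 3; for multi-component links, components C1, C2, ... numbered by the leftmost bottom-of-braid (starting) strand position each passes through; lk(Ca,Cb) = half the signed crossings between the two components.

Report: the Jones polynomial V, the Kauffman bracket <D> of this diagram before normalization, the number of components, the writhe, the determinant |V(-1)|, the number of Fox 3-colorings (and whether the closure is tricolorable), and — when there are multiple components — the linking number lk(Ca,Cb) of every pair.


V = t^-7 - 2t^-6 + 2t^-5 - 3t^-4 + 3t^-3 - 2t^-2 + 2t^-1
<D> = 2A^-8 - 2A^-4 + 3 - 3A^4 + 2A^8 - 2A^12 + A^16 (w = -4)
1 component over 14 crossings, w = -4
9 Fox colorings among 3^14, |V(-1)| = 15: tricolorable
why: the span of V is 6, forcing >= 6 crossings in any diagram


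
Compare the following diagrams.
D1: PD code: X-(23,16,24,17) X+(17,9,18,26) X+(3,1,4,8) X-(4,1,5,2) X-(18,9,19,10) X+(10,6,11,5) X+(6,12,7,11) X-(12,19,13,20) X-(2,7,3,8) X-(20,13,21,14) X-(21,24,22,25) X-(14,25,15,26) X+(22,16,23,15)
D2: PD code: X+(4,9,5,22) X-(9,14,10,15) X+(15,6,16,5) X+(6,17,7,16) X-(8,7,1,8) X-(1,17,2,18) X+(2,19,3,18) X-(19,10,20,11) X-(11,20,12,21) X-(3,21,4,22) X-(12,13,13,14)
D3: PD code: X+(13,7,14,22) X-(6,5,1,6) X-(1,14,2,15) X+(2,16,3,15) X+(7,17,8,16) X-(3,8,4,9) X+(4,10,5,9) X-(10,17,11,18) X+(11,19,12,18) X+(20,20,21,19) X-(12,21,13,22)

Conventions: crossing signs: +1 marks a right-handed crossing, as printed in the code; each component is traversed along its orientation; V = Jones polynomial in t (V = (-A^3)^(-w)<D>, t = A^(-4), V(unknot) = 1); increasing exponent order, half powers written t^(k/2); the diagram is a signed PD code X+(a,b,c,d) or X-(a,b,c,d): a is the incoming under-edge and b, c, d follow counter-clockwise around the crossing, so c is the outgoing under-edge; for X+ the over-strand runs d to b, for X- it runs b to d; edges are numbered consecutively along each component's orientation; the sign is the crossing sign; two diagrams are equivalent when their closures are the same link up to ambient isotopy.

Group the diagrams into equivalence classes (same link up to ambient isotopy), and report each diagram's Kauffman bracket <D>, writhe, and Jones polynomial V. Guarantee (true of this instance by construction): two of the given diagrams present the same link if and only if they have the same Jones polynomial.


equivalence classes: {D1, D2} | {D3}
D1 (bracket A^-15 + 2A^-7 - A^-3 + A - A^5; 13 crossings at w = -3): V = t^(-7/2) - t^(-5/2) + t^(-3/2) - 2t^(-1/2) - t^(3/2)
V(D2) = t^(-7/2) - t^(-5/2) + t^(-3/2) - 2t^(-1/2) - t^(3/2)  [11 crossings, <D> = A^-15 + 2A^-7 - A^-3 + A - A^5, w = -3]
D3 (bracket A + A^5; 11 crossings at w = +1): V = -t^(-1/2) - t^(1/2)
key observation: V(t) takes 2 values over 3 diagrams, fixing the grouping


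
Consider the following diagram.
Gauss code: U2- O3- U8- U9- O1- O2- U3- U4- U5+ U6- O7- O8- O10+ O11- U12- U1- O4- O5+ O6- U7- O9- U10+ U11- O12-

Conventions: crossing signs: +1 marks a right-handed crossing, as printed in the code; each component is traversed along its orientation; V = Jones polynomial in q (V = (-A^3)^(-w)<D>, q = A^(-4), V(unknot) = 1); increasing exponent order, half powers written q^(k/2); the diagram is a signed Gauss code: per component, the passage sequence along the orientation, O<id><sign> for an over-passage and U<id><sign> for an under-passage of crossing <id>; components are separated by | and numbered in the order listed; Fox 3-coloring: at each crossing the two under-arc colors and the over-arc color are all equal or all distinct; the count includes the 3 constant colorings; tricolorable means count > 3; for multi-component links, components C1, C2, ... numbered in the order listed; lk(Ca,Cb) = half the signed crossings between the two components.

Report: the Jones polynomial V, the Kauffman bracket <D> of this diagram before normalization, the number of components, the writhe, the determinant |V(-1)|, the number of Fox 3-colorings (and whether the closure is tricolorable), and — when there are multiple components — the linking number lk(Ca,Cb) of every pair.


Jones polynomial: V(q) = -q^-8 + q^-5 + q^-3
<D> = A^-12 + A^-4 - A^8; writhe -8
components 1, writhe -8 (12 crossings)
3-colorings: 9 of 3^12, det 3 — tricolorable
note: |V(-1)| = 3: so tricolorable, since 3 divides 3


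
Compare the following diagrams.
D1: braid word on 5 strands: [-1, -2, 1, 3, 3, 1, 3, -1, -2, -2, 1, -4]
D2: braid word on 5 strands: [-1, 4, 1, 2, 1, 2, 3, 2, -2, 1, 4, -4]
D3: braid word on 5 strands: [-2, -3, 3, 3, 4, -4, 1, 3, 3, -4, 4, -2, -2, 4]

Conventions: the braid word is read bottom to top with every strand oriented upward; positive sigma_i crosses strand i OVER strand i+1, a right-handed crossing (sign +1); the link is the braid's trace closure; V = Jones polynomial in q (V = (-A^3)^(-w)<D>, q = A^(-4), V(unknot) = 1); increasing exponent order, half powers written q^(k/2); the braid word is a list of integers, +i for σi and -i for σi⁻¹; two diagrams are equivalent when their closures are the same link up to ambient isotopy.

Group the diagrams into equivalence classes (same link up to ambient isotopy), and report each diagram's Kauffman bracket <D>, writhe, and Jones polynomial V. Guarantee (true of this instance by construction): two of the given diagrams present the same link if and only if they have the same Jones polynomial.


equivalence classes: {D1, D3} | {D2}
D1 (bracket -A^-12 + A^-8 - A^-4 + 3 - A^4 + A^8 - A^12; 12 crossings at w = 0): V = -q^-3 + q^-2 - q^-1 + 3 - q + q^2 - q^3
V(D2) = q + q^3 - q^4  (w +6, c 12, <D> = -A^2 + A^6 + A^14)
V(D3) = -q^-3 + q^-2 - q^-1 + 3 - q + q^2 - q^3  (w +2, c 14, <D> = -A^-6 + A^-2 - A^2 + 3A^6 - A^10 + A^14 - A^18)
observation: comparing 3 Jones polynomials yields 2 groups


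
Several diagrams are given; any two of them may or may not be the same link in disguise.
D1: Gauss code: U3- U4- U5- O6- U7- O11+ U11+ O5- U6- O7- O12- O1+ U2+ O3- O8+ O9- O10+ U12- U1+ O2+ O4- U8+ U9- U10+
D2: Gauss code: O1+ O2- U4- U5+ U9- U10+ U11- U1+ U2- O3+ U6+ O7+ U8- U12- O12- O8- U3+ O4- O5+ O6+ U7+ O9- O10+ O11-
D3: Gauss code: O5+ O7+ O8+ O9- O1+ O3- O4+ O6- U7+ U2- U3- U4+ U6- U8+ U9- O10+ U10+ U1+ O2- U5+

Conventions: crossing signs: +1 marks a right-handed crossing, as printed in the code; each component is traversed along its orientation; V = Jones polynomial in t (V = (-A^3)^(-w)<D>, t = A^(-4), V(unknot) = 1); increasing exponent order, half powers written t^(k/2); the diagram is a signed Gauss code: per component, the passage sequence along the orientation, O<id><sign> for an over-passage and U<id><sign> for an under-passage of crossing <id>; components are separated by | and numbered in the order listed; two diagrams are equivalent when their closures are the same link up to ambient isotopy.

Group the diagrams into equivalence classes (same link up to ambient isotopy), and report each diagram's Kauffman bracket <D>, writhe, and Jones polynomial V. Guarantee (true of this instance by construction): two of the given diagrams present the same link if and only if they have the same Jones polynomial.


grouping into links: {D1} | {D2} | {D3}
V(D1) = -t^-4 + t^-3 + t^-1  (w -2, c 12, <D> = A^-2 + A^6 - A^10)
V(D2) = t + t^3 - t^4  (w 0, c 12, <D> = -A^-16 + A^-12 + A^-4)
D3 (bracket A^6; 10 crossings at w = +2): V = 1
why: comparing 3 Jones polynomials yields 3 groups


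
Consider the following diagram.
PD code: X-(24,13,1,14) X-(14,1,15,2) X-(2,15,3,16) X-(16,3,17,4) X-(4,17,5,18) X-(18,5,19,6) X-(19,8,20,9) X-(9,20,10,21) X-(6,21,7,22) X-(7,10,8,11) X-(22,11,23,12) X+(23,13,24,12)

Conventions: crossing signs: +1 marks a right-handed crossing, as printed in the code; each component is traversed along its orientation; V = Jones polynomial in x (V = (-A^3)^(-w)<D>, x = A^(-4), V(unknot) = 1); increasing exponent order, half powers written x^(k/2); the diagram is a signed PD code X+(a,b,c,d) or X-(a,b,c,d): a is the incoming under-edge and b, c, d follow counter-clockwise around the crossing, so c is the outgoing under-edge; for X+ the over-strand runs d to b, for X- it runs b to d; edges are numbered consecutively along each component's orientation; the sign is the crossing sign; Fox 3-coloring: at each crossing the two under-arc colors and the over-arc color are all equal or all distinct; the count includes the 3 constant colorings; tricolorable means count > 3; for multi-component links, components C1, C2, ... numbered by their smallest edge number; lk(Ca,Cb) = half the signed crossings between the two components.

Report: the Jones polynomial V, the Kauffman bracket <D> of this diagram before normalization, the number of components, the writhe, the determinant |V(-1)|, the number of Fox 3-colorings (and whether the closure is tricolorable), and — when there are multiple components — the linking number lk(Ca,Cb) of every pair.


V(x) = -x^-13 + x^-12 - x^-11 + x^-10 - x^-9 + x^-8 - x^-7 + x^-6 + x^-4
bracket: A^-14 + A^-6 - A^-2 + A^2 - A^6 + A^10 - A^14 + A^18 - A^22, w = -10
1 component, writhe -10, over 12 crossings
det 9, colorings 9 of 3^12 — tricolorable
observation: det 9 = |V(-1)|; divisible by 3, so tricolorable


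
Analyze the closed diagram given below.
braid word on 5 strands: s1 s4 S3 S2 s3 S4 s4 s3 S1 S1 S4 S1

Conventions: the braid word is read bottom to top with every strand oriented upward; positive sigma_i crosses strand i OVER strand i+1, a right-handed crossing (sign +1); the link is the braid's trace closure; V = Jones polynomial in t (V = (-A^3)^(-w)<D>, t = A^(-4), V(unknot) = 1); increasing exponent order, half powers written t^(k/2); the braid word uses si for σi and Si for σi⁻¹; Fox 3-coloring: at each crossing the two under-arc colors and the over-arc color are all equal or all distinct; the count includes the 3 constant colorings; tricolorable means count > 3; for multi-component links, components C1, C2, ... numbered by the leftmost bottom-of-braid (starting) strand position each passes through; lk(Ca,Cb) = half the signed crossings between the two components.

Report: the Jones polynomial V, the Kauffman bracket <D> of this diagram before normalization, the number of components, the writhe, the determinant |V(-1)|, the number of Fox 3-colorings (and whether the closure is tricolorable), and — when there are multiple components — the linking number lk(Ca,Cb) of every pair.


V(t) = t^-3 + t^-2 + t^-1 + 1
bracket: A^-6 + A^-2 + A^2 + A^6, w = -2
3 components, writhe -2, over 12 crossings
lk(C1,C2) = -1
linking number lk(C1,C3) = 0
lk(C2,C3): 0
det 0, colorings 9 of 3^13 — tricolorable
observation: the span of V is 3, within the link bound 12 + 3 - 1


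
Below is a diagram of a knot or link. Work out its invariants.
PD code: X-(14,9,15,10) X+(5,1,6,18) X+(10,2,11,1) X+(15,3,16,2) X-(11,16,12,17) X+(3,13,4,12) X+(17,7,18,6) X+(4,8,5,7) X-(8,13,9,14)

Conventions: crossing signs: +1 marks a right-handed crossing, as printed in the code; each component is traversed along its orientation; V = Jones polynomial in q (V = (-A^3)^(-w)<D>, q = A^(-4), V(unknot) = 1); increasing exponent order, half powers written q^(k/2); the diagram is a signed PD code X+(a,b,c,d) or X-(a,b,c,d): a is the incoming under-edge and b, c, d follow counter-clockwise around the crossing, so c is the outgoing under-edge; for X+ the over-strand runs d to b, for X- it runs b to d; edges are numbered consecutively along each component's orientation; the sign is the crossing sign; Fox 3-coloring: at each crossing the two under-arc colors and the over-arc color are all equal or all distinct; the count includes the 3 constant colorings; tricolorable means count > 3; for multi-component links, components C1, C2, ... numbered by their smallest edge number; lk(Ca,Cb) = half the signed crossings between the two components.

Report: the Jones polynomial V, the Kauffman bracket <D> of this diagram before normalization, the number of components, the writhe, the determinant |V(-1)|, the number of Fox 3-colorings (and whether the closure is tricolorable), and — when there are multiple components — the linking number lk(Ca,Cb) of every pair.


Jones polynomial: V(q) = -q^-1 + 2 - q + 2q^2 - q^3 + q^4 - q^5
<D> = A^-11 - A^-7 + A^-3 - 2A + A^5 - 2A^9 + A^13; writhe +3
components 1, writhe +3 (9 crossings)
3-colorings: 9 of 3^9, det 9 — tricolorable
note: |V(-1)| = 9: so tricolorable, since 3 divides 9


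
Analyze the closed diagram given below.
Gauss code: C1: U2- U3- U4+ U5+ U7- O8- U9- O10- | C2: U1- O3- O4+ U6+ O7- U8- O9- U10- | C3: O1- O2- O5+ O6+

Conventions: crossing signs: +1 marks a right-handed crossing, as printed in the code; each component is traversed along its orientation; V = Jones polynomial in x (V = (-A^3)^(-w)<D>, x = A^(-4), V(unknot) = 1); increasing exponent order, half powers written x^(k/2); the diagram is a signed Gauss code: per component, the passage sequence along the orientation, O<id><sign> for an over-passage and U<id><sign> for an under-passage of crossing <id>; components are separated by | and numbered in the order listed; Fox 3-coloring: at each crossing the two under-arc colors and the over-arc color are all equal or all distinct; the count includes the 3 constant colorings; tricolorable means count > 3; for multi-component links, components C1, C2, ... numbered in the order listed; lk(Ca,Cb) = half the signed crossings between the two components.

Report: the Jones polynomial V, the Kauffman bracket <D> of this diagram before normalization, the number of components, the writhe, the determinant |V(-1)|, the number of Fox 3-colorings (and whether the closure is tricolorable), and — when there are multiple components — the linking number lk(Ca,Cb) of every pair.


V = x^-6 + x^-3 + x^-2 + x^-1
<D> = A^-8 + A^-4 + 1 + A^12 (w = -4)
3 components over 10 crossings, w = -4
lk(C1,C2): -2
lk(C1,C3) = 0
linking number lk(C2,C3) = 0
9 Fox colorings among 3^11, |V(-1)| = 0: tricolorable
why: w = -4 shifts under R1 moves; the (-A^3)^(4) factor cancels that in V


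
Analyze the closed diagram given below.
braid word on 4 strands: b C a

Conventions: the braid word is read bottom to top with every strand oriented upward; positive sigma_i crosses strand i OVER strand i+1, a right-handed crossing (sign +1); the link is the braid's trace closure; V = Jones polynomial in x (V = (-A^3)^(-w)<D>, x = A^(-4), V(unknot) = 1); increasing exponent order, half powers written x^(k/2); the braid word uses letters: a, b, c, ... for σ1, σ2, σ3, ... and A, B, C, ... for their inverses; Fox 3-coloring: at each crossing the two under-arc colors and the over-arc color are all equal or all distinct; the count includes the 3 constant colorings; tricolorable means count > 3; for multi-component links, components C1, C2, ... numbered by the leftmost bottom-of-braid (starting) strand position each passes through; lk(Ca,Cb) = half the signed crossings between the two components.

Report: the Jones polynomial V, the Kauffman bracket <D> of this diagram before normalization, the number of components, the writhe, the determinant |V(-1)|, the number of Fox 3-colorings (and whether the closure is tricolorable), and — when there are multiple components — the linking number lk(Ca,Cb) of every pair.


V = 1
<D> = -A^3 (w = +1)
1 component over 3 crossings, w = +1
3 Fox colorings among 3^3, |V(-1)| = 1: not tricolorable
why: w = +1 shifts under R1 moves; the (-A^3)^(-1) factor cancels that in V


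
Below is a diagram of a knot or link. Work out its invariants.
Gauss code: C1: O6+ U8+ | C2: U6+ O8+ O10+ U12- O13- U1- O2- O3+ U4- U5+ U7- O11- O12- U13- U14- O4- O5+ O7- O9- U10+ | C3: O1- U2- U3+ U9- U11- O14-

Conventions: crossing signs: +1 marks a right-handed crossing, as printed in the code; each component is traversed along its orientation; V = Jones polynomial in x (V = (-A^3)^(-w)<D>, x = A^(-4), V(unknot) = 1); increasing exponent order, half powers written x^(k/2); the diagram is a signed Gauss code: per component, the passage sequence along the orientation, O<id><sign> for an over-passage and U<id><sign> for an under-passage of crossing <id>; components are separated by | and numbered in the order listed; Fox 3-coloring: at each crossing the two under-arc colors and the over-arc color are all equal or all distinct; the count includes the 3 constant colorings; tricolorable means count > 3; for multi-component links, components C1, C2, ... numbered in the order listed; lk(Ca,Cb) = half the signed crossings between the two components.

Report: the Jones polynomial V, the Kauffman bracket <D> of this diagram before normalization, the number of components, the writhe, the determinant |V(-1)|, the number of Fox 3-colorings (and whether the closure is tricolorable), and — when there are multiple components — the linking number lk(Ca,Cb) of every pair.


V = -x^-7 + x^-6 - x^-5 + 2x^-4 + 2x^-2 + 1
<D> = A^-12 + 2A^-4 + 2A^4 - A^8 + A^12 - A^16 (w = -4)
3 components over 14 crossings, w = -4
lk(C1,C2): +1
lk(C1,C3) = 0
linking number lk(C2,C3) = -2
3 Fox colorings among 3^14, |V(-1)| = 8: not tricolorable
why: summing lk over 3 pairs gives -1


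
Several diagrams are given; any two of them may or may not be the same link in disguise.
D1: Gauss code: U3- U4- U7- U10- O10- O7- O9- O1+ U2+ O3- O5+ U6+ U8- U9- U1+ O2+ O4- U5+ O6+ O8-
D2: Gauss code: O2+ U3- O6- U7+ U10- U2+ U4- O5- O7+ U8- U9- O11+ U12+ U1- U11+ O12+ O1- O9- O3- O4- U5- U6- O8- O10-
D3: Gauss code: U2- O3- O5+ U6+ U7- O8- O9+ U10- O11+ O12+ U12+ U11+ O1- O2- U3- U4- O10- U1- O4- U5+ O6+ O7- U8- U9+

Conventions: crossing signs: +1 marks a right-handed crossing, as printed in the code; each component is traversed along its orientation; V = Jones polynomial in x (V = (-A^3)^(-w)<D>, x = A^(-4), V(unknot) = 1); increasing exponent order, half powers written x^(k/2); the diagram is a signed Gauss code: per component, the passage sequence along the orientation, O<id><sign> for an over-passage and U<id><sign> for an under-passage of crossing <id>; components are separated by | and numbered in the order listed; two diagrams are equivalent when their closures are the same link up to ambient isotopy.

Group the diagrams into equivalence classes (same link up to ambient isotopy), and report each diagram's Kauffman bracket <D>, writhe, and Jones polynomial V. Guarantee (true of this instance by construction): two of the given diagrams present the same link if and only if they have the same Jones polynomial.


classes: {D1} | {D2, D3}
V(D1) = 1  [10 crossings, <D> = A^-6, w = -2]
V(D2) = -x^-6 + x^-5 - x^-4 + 2x^-3 - x^-2 + x^-1  (w -4, c 12, <D> = A^-8 - A^-4 + 2 - A^4 + A^8 - A^12)
V(D3) = -x^-6 + x^-5 - x^-4 + 2x^-3 - x^-2 + x^-1  (w -2, c 12, <D> = A^-2 - A^2 + 2A^6 - A^10 + A^14 - A^18)
insight: 2 values of V(x) split the 3 diagrams


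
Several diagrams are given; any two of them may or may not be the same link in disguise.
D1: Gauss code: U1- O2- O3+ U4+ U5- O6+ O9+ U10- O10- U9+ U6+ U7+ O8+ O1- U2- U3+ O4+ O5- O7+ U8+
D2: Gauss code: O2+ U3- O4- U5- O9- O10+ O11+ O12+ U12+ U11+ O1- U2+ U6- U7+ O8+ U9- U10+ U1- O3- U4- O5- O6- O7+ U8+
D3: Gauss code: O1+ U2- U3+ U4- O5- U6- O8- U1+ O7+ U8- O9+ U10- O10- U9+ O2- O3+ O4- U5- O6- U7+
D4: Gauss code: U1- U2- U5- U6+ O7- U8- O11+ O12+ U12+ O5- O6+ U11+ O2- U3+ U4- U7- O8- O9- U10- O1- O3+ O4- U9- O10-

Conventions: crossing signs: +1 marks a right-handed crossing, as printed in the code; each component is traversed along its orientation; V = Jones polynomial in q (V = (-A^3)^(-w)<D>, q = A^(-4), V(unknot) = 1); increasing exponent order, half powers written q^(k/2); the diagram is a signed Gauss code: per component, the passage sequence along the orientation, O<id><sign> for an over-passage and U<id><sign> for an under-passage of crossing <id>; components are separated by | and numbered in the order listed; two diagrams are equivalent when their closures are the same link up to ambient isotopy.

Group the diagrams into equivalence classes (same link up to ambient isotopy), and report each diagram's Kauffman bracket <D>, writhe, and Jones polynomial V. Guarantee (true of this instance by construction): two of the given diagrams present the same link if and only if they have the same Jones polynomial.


equivalence classes: {D1} | {D2, D3} | {D4}
D1 (bracket A^6; 10 crossings at w = +2): V = 1
V(D2) = q^-5 - 2q^-4 + 2q^-3 - 2q^-2 + 2q^-1 - 1 + q  (w 0, c 12, <D> = A^-4 - 1 + 2A^4 - 2A^8 + 2A^12 - 2A^16 + A^20)
V(D3) = q^-5 - 2q^-4 + 2q^-3 - 2q^-2 + 2q^-1 - 1 + q  [10 crossings, <D> = A^-10 - A^-6 + 2A^-2 - 2A^2 + 2A^6 - 2A^10 + A^14, w = -2]
D4 (bracket A^-4 + 2A^4 - 2A^8 + A^12 - 2A^16 + A^20; 12 crossings at w = -4): V = q^-8 - 2q^-7 + q^-6 - 2q^-5 + 2q^-4 + q^-2
observation: 3 values of V(q) split the 4 diagrams


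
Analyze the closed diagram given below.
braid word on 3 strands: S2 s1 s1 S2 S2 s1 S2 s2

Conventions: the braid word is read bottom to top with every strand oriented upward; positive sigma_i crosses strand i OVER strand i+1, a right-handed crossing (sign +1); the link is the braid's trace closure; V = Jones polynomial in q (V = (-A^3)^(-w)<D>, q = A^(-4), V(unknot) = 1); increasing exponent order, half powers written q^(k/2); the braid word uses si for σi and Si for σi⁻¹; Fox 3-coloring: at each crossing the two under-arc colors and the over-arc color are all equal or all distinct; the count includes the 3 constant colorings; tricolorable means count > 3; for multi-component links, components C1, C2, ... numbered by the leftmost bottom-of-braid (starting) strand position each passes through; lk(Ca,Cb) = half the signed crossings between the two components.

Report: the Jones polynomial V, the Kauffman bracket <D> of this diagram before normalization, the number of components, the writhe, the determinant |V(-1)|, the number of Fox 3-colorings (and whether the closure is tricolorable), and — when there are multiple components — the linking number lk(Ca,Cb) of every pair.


Jones polynomial: V(q) = -q^-3 + 2q^-2 - 2q^-1 + 3 - 2q + 2q^2 - q^3
<D> = -A^-12 + 2A^-8 - 2A^-4 + 3 - 2A^4 + 2A^8 - A^12; writhe 0
components 1, writhe 0 (8 crossings)
3-colorings: 3 of 3^8, det 13 — not tricolorable
note: det 13 = |V(-1)|; not divisible by 3, so not tricolorable


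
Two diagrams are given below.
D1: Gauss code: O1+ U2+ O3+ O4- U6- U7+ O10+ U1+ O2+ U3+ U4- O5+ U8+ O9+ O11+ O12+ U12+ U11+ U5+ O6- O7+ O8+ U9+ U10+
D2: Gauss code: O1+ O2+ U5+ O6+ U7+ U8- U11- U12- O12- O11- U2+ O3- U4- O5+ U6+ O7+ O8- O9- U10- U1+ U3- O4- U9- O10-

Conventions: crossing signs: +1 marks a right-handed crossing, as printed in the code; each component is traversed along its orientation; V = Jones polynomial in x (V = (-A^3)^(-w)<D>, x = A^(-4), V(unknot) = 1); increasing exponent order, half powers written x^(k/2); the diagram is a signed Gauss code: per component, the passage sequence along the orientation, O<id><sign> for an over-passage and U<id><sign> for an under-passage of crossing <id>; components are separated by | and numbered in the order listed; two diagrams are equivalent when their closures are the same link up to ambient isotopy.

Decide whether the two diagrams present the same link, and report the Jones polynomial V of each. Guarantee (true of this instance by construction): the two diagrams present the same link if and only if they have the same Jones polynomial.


equivalent: no
V(D1) = x^2 + 2x^4 - 2x^5 + x^6 - 2x^7 + x^8  (w +8, c 12, <D> = A^-8 - 2A^-4 + 1 - 2A^4 + 2A^8 + A^16)
V(D2) = -x^-3 + 2x^-2 - 2x^-1 + 3 - 2x + 2x^2 - x^3  (w -2, c 12, <D> = -A^-18 + 2A^-14 - 2A^-10 + 3A^-6 - 2A^-2 + 2A^2 - A^6)
why: 2 values of V(x) split the 2 diagrams


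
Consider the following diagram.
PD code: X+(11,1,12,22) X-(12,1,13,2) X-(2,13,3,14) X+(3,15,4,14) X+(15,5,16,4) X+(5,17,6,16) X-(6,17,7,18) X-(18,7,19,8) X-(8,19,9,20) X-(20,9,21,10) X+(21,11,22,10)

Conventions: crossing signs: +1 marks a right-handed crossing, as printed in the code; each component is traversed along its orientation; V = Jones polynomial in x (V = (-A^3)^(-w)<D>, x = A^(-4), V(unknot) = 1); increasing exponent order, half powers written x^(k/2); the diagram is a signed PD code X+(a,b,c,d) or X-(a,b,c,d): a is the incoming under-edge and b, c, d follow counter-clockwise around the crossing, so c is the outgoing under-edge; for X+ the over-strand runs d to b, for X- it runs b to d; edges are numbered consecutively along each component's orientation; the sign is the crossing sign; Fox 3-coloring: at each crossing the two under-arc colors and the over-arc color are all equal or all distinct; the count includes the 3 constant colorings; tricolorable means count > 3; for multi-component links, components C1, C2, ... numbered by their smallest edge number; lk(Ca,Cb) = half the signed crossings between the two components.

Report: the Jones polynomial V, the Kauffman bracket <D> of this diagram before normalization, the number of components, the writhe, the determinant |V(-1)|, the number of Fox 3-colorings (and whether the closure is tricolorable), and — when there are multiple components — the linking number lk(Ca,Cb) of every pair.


V = 1
<D> = -A^-3 (w = -1)
1 component over 11 crossings, w = -1
3 Fox colorings among 3^11, |V(-1)| = 1: not tricolorable
why: w = -1 (over 11 crossings) is diagram-only; (-A^3)^(1) removes it from V


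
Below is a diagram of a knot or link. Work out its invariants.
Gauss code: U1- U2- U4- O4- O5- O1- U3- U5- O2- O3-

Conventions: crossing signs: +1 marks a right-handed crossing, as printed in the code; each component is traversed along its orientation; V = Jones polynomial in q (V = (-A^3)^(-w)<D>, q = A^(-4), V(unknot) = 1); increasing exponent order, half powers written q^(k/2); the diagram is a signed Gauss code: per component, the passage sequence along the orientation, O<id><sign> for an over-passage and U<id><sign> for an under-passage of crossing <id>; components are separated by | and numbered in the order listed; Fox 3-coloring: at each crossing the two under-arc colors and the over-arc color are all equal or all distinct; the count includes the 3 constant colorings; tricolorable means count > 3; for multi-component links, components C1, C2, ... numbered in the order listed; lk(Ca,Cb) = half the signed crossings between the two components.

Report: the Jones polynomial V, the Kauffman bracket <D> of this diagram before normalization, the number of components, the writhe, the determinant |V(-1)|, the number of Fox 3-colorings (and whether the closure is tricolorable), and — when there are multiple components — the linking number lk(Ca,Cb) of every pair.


Jones polynomial: V(q) = -q^-4 + q^-3 + q^-1
<D> = -A^-11 - A^-3 + A; writhe -5
components 1, writhe -5 (5 crossings)
3-colorings: 9 of 3^5, det 3 — tricolorable
note: w = -5 shifts under R1 moves; the (-A^3)^(5) factor cancels that in V


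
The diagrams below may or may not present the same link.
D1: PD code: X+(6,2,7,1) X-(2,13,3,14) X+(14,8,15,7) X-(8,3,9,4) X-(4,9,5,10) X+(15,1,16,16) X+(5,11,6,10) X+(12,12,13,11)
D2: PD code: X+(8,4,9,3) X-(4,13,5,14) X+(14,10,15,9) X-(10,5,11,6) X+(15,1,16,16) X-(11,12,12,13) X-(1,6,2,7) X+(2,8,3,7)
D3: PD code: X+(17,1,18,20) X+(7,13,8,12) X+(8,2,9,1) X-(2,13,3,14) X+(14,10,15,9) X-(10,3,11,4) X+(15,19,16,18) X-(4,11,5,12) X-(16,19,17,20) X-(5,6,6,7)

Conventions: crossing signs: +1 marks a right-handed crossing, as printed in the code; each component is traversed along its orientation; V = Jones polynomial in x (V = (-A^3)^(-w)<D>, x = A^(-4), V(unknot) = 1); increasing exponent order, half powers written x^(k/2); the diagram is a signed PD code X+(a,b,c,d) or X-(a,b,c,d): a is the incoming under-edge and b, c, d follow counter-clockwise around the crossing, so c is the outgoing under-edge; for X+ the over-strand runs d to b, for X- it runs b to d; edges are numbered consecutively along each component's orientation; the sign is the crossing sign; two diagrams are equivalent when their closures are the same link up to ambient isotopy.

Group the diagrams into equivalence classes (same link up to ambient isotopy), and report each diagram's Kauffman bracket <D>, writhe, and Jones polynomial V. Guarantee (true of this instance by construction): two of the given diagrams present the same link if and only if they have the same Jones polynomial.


grouping into links: {D1, D2, D3}
V(D1) = x^-2 - x^-1 + 1 - x + x^2  (w +2, c 8, <D> = A^-2 - A^2 + A^6 - A^10 + A^14)
D2 (bracket A^-8 - A^-4 + 1 - A^4 + A^8; 8 crossings at w = 0): V = x^-2 - x^-1 + 1 - x + x^2
V(D3) = x^-2 - x^-1 + 1 - x + x^2  [10 crossings, <D> = A^-8 - A^-4 + 1 - A^4 + A^8, w = 0]
why: all 3 diagrams share one V(x), hence one class


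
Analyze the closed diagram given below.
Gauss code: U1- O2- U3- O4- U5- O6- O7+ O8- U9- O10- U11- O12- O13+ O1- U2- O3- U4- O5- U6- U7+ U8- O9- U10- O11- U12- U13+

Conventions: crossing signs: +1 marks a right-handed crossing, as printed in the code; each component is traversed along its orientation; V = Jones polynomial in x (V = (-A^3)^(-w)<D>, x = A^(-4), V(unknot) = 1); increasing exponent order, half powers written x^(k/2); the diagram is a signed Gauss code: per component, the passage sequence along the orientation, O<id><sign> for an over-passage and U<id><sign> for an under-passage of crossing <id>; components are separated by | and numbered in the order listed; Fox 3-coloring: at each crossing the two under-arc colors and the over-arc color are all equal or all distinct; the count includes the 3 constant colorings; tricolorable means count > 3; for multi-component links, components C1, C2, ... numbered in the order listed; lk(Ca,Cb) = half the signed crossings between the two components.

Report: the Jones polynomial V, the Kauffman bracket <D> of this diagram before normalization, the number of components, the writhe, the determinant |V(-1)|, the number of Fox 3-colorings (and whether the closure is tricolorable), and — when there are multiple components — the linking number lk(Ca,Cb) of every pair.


V = -x^-13 + x^-12 - x^-11 + x^-10 - x^-9 + x^-8 - x^-7 + x^-6 + x^-4
<D> = -A^-11 - A^-3 + A - A^5 + A^9 - A^13 + A^17 - A^21 + A^25 (w = -9)
1 component over 13 crossings, w = -9
9 Fox colorings among 3^13, |V(-1)| = 9: tricolorable
why: |V(-1)| = 9: so tricolorable, since 3 divides 9


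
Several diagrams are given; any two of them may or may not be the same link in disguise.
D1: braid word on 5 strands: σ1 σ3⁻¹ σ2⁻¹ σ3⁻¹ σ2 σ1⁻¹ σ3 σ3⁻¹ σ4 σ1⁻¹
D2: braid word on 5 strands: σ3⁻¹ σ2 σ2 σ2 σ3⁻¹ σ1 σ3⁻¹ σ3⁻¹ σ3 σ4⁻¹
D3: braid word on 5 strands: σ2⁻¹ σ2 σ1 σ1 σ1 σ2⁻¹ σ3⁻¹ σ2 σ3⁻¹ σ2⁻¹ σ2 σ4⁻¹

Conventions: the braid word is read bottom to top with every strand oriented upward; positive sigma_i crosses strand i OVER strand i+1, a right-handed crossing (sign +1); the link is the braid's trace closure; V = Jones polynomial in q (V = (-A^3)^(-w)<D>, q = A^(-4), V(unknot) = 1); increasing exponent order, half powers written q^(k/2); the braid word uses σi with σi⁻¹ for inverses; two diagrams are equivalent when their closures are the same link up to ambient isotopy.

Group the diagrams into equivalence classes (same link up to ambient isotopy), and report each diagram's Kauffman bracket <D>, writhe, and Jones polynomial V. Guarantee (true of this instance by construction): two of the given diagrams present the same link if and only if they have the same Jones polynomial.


equivalence classes: {D1} | {D2} | {D3}
D1 (bracket A^-6; 10 crossings at w = -2): V = 1
V(D2) = -q^-3 + q^-2 - q^-1 + 3 - q + q^2 - q^3  [10 crossings, <D> = -A^-12 + A^-8 - A^-4 + 3 - A^4 + A^8 - A^12, w = 0]
V(D3) = q + q^3 - q^4  (w 0, c 12, <D> = -A^-16 + A^-12 + A^-4)
observation: comparing 3 Jones polynomials yields 3 groups


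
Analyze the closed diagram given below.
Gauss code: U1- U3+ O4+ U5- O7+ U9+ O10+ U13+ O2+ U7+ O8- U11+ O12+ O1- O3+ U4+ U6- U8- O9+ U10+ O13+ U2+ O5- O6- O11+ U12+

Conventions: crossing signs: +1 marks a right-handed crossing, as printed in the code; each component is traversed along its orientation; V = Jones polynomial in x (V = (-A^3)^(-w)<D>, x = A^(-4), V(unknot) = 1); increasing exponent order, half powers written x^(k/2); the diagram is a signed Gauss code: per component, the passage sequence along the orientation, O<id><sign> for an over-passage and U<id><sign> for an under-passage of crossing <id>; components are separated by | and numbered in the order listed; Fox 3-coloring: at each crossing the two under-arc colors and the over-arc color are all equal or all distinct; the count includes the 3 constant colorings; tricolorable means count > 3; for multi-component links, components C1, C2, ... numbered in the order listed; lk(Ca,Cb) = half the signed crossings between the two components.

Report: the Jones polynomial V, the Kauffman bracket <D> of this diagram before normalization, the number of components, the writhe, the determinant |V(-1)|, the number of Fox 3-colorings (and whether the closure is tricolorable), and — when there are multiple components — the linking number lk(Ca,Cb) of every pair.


V(x) = x^2 - x^3 + 2x^4 - 2x^5 + 3x^6 - 2x^7 + x^8 - x^9
bracket: A^-21 - A^-17 + 2A^-13 - 3A^-9 + 2A^-5 - 2A^-1 + A^3 - A^7, w = +5
1 component, writhe +5, over 13 crossings
det 13, colorings 3 of 3^13 — not tricolorable
observation: V spans 7 powers of x: at least 7 crossings in any diagram


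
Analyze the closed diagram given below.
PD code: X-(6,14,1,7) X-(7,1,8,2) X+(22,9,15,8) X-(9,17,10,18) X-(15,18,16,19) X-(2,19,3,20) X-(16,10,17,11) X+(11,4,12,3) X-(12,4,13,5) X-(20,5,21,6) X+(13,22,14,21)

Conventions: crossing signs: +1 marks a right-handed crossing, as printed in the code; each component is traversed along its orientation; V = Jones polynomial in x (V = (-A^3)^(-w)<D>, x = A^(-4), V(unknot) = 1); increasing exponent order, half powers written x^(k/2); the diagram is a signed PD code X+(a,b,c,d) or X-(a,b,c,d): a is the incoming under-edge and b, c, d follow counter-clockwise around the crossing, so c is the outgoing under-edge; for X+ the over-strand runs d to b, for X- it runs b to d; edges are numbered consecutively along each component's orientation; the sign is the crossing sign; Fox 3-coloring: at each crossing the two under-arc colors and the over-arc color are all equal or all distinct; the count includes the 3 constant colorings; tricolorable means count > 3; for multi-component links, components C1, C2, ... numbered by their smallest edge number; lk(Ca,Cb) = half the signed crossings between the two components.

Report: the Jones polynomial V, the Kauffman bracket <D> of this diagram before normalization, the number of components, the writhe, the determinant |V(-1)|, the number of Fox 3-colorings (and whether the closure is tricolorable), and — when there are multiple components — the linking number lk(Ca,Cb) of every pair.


Jones polynomial: V(x) = x^-5 + 2x^-3 + x^-1
<D> = -A^-11 - 2A^-3 - A^5; writhe -5
components 3, writhe -5 (11 crossings)
linking number lk(C1,C2) = -1
lk(C1,C3): -1
lk(C2,C3) = 0
3-colorings: 3 of 3^11, det 4 — not tricolorable
note: |V(-1)| = 4: so not tricolorable, since 3 does not divide 4


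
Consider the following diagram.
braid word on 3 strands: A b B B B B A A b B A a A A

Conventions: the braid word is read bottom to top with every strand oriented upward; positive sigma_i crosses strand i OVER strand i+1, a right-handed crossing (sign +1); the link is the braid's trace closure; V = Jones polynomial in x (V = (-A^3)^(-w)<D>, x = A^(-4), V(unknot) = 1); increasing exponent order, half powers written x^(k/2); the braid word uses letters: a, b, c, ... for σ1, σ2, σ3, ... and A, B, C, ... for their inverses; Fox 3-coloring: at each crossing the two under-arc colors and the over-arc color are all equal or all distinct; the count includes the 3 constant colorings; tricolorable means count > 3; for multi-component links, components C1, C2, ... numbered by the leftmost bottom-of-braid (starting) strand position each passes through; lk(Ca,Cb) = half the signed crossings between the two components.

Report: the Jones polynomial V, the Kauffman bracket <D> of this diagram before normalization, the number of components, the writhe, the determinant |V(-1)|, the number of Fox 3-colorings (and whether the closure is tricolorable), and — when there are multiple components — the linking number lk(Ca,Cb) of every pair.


V = x^-11 - 2x^-10 + 2x^-9 - 3x^-8 + 2x^-7 - 2x^-6 + 2x^-5 + x^-3
<D> = A^-12 + 2A^-4 - 2 + 2A^4 - 3A^8 + 2A^12 - 2A^16 + A^20 (w = -8)
1 component over 14 crossings, w = -8
9 Fox colorings among 3^14, |V(-1)| = 15: tricolorable
why: V spans 8 powers of x: at least 8 crossings in any diagram
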